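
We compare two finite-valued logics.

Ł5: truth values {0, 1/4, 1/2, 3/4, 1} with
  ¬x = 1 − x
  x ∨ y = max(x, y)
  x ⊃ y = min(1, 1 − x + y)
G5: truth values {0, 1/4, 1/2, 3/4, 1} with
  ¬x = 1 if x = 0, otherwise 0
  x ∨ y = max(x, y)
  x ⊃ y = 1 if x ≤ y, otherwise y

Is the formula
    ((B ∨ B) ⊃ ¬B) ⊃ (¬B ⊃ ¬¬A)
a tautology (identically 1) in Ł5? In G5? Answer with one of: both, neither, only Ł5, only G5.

neither

In Ł5: at A = 0, B = 0 the value is 0 — not a tautology.
In G5: at A = 0, B = 0 the value is 0 — not a tautology.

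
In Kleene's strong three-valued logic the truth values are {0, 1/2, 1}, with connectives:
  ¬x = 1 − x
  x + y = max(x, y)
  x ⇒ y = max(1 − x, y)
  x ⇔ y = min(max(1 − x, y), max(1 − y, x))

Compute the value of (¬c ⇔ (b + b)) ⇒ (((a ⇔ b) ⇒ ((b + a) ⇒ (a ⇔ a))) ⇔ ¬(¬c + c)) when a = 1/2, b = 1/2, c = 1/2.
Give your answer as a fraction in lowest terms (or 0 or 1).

1/2

¬c = ¬1/2 = 1/2
b + b = 1/2 + 1/2 = 1/2
¬c ⇔ (b + b) = 1/2 ⇔ 1/2 = 1/2
a ⇔ b = 1/2 ⇔ 1/2 = 1/2
b + a = 1/2 + 1/2 = 1/2
a ⇔ a = 1/2 ⇔ 1/2 = 1/2
(b + a) ⇒ (a ⇔ a) = 1/2 ⇒ 1/2 = 1/2
(a ⇔ b) ⇒ ((b + a) ⇒ (a ⇔ a)) = 1/2 ⇒ 1/2 = 1/2
¬c = ¬1/2 = 1/2
¬c + c = 1/2 + 1/2 = 1/2
¬(¬c + c) = ¬1/2 = 1/2
((a ⇔ b) ⇒ ((b + a) ⇒ (a ⇔ a))) ⇔ ¬(¬c + c) = 1/2 ⇔ 1/2 = 1/2
(¬c ⇔ (b + b)) ⇒ (((a ⇔ b) ⇒ ((b + a) ⇒ (a ⇔ a))) ⇔ ¬(¬c + c)) = 1/2 ⇒ 1/2 = 1/2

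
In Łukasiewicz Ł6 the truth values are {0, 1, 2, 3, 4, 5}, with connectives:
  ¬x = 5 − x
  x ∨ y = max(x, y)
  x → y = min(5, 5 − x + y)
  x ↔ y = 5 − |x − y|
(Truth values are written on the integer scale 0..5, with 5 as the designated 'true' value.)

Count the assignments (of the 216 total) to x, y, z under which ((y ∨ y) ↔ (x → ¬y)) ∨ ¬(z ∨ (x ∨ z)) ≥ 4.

value 5: 23 assignments (counts)
value 4: 53 assignments (counts)
value 3: 47 assignments
value 2: 47 assignments
value 1: 29 assignments
value 0: 17 assignments
So 76 of the 216 assignments meet the threshold.

76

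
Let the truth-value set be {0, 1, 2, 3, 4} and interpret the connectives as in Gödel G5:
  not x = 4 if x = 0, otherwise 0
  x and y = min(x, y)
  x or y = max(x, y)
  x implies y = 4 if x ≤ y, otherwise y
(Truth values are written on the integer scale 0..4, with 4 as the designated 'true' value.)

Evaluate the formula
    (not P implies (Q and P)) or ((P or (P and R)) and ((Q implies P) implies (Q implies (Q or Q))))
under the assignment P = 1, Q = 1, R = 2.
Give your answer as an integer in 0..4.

not P = not 1 = 0
Q and P = 1 and 1 = 1
not P implies (Q and P) = 0 implies 1 = 4
P and R = 1 and 2 = 1
P or (P and R) = 1 or 1 = 1
Q implies P = 1 implies 1 = 4
Q or Q = 1 or 1 = 1
Q implies (Q or Q) = 1 implies 1 = 4
(Q implies P) implies (Q implies (Q or Q)) = 4 implies 4 = 4
(P or (P and R)) and ((Q implies P) implies (Q implies (Q or Q))) = 1 and 4 = 1
(not P implies (Q and P)) or ((P or (P and R)) and ((Q implies P) implies (Q implies (Q or Q)))) = 4 or 1 = 4

4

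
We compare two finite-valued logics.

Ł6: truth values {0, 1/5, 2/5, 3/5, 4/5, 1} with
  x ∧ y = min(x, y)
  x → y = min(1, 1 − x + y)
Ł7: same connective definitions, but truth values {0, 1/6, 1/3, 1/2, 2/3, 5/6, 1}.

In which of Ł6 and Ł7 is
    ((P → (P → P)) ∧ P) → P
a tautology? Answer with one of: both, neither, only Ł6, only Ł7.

In Ł6: every assignment gives 1 — tautology.
In Ł7: every assignment gives 1 — tautology.

both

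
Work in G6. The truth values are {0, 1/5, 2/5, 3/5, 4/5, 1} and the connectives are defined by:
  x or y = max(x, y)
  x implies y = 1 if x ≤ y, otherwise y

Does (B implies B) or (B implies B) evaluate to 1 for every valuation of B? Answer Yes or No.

B = 0 ↦ 1
B = 1/5 ↦ 1
B = 2/5 ↦ 1
B = 3/5 ↦ 1
B = 4/5 ↦ 1
B = 1 ↦ 1
Every assignment gives a value ≥ 1.

Yes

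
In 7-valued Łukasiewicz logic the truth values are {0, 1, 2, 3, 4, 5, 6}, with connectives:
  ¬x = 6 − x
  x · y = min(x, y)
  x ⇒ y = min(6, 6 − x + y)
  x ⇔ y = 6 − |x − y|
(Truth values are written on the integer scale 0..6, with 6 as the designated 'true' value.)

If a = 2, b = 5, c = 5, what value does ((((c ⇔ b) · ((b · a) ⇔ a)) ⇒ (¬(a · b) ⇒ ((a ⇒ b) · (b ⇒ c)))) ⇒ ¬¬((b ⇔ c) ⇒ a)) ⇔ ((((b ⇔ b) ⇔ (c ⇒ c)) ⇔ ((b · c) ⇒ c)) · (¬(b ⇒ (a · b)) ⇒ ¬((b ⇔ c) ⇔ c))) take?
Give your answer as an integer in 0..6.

4

c ⇔ b = 5 ⇔ 5 = 6
b · a = 5 · 2 = 2
(b · a) ⇔ a = 2 ⇔ 2 = 6
(c ⇔ b) · ((b · a) ⇔ a) = 6 · 6 = 6
a · b = 2 · 5 = 2
¬(a · b) = ¬2 = 4
a ⇒ b = 2 ⇒ 5 = 6
b ⇒ c = 5 ⇒ 5 = 6
(a ⇒ b) · (b ⇒ c) = 6 · 6 = 6
¬(a · b) ⇒ ((a ⇒ b) · (b ⇒ c)) = 4 ⇒ 6 = 6
((c ⇔ b) · ((b · a) ⇔ a)) ⇒ (¬(a · b) ⇒ ((a ⇒ b) · (b ⇒ c))) = 6 ⇒ 6 = 6
b ⇔ c = 5 ⇔ 5 = 6
(b ⇔ c) ⇒ a = 6 ⇒ 2 = 2
¬((b ⇔ c) ⇒ a) = ¬2 = 4
¬¬((b ⇔ c) ⇒ a) = ¬4 = 2
(((c ⇔ b) · ((b · a) ⇔ a)) ⇒ (¬(a · b) ⇒ ((a ⇒ b) · (b ⇒ c)))) ⇒ ¬¬((b ⇔ c) ⇒ a) = 6 ⇒ 2 = 2
b ⇔ b = 5 ⇔ 5 = 6
c ⇒ c = 5 ⇒ 5 = 6
(b ⇔ b) ⇔ (c ⇒ c) = 6 ⇔ 6 = 6
b · c = 5 · 5 = 5
(b · c) ⇒ c = 5 ⇒ 5 = 6
((b ⇔ b) ⇔ (c ⇒ c)) ⇔ ((b · c) ⇒ c) = 6 ⇔ 6 = 6
a · b = 2 · 5 = 2
b ⇒ (a · b) = 5 ⇒ 2 = 3
¬(b ⇒ (a · b)) = ¬3 = 3
b ⇔ c = 5 ⇔ 5 = 6
(b ⇔ c) ⇔ c = 6 ⇔ 5 = 5
¬((b ⇔ c) ⇔ c) = ¬5 = 1
¬(b ⇒ (a · b)) ⇒ ¬((b ⇔ c) ⇔ c) = 3 ⇒ 1 = 4
(((b ⇔ b) ⇔ (c ⇒ c)) ⇔ ((b · c) ⇒ c)) · (¬(b ⇒ (a · b)) ⇒ ¬((b ⇔ c) ⇔ c)) = 6 · 4 = 4
((((c ⇔ b) · ((b · a) ⇔ a)) ⇒ (¬(a · b) ⇒ ((a ⇒ b) · (b ⇒ c)))) ⇒ ¬¬((b ⇔ c) ⇒ a)) ⇔ ((((b ⇔ b) ⇔ (c ⇒ c)) ⇔ ((b · c) ⇒ c)) · (¬(b ⇒ (a · b)) ⇒ ¬((b ⇔ c) ⇔ c))) = 2 ⇔ 4 = 4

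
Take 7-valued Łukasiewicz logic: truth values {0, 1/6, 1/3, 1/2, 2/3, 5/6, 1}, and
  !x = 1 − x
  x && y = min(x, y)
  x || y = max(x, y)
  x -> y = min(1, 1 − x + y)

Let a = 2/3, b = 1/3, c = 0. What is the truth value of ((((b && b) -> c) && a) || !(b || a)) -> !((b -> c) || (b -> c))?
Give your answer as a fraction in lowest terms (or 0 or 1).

b && b = 1/3 && 1/3 = 1/3
(b && b) -> c = 1/3 -> 0 = 2/3
((b && b) -> c) && a = 2/3 && 2/3 = 2/3
b || a = 1/3 || 2/3 = 2/3
!(b || a) = !2/3 = 1/3
(((b && b) -> c) && a) || !(b || a) = 2/3 || 1/3 = 2/3
b -> c = 1/3 -> 0 = 2/3
b -> c = 1/3 -> 0 = 2/3
(b -> c) || (b -> c) = 2/3 || 2/3 = 2/3
!((b -> c) || (b -> c)) = !2/3 = 1/3
((((b && b) -> c) && a) || !(b || a)) -> !((b -> c) || (b -> c)) = 2/3 -> 1/3 = 2/3

2/3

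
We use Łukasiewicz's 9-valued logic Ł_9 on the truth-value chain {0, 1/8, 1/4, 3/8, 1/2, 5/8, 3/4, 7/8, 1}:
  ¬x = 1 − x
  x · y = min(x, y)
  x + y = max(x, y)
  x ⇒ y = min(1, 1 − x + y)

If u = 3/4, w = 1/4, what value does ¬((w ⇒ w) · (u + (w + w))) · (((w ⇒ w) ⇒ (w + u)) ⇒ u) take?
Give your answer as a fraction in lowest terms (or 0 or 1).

w ⇒ w = 1/4 ⇒ 1/4 = 1
w + w = 1/4 + 1/4 = 1/4
u + (w + w) = 3/4 + 1/4 = 3/4
(w ⇒ w) · (u + (w + w)) = 1 · 3/4 = 3/4
¬((w ⇒ w) · (u + (w + w))) = ¬3/4 = 1/4
w ⇒ w = 1/4 ⇒ 1/4 = 1
w + u = 1/4 + 3/4 = 3/4
(w ⇒ w) ⇒ (w + u) = 1 ⇒ 3/4 = 3/4
((w ⇒ w) ⇒ (w + u)) ⇒ u = 3/4 ⇒ 3/4 = 1
¬((w ⇒ w) · (u + (w + w))) · (((w ⇒ w) ⇒ (w + u)) ⇒ u) = 1/4 · 1 = 1/4

1/4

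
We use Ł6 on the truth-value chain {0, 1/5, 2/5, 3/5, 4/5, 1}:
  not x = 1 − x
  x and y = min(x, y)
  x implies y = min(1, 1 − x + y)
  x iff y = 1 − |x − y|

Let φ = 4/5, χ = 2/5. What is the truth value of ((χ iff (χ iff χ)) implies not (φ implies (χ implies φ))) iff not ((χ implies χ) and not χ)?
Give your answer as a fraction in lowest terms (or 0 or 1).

4/5

χ iff χ = 2/5 iff 2/5 = 1
χ iff (χ iff χ) = 2/5 iff 1 = 2/5
χ implies φ = 2/5 implies 4/5 = 1
φ implies (χ implies φ) = 4/5 implies 1 = 1
not (φ implies (χ implies φ)) = not 1 = 0
(χ iff (χ iff χ)) implies not (φ implies (χ implies φ)) = 2/5 implies 0 = 3/5
χ implies χ = 2/5 implies 2/5 = 1
not χ = not 2/5 = 3/5
(χ implies χ) and not χ = 1 and 3/5 = 3/5
not ((χ implies χ) and not χ) = not 3/5 = 2/5
((χ iff (χ iff χ)) implies not (φ implies (χ implies φ))) iff not ((χ implies χ) and not χ) = 3/5 iff 2/5 = 4/5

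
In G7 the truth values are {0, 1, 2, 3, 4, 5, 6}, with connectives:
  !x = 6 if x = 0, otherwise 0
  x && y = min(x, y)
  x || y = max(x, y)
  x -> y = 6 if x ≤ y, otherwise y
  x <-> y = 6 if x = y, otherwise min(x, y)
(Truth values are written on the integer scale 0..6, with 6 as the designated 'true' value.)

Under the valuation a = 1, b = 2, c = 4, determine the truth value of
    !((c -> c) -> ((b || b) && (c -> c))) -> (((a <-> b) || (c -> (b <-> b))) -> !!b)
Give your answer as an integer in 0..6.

6

c -> c = 4 -> 4 = 6
b || b = 2 || 2 = 2
c -> c = 4 -> 4 = 6
(b || b) && (c -> c) = 2 && 6 = 2
(c -> c) -> ((b || b) && (c -> c)) = 6 -> 2 = 2
!((c -> c) -> ((b || b) && (c -> c))) = !2 = 0
a <-> b = 1 <-> 2 = 1
b <-> b = 2 <-> 2 = 6
c -> (b <-> b) = 4 -> 6 = 6
(a <-> b) || (c -> (b <-> b)) = 1 || 6 = 6
!b = !2 = 0
!!b = !0 = 6
((a <-> b) || (c -> (b <-> b))) -> !!b = 6 -> 6 = 6
!((c -> c) -> ((b || b) && (c -> c))) -> (((a <-> b) || (c -> (b <-> b))) -> !!b) = 0 -> 6 = 6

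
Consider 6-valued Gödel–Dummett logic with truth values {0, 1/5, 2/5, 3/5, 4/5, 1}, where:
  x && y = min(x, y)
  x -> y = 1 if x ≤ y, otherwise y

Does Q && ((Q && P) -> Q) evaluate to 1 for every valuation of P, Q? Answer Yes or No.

Counterexample: take P = 0, Q = 0.
Q && P = 0 && 0 = 0
(Q && P) -> Q = 0 -> 0 = 1
Q && ((Q && P) -> Q) = 0 && 1 = 0
This gives 0 ≠ 1.

No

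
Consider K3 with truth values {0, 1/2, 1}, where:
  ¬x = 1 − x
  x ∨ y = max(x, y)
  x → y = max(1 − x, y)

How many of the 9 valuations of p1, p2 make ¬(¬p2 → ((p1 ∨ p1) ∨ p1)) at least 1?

1

p1 = 0, p2 = 0 ↦ 1  ≥
p1 = 0, p2 = 1/2 ↦ 1/2  <
p1 = 0, p2 = 1 ↦ 0  <
p1 = 1/2, p2 = 0 ↦ 1/2  <
p1 = 1/2, p2 = 1/2 ↦ 1/2  <
p1 = 1/2, p2 = 1 ↦ 0  <
p1 = 1, p2 = 0 ↦ 0  <
p1 = 1, p2 = 1/2 ↦ 0  <
p1 = 1, p2 = 1 ↦ 0  <
So 1 of the 9 assignments meets the threshold.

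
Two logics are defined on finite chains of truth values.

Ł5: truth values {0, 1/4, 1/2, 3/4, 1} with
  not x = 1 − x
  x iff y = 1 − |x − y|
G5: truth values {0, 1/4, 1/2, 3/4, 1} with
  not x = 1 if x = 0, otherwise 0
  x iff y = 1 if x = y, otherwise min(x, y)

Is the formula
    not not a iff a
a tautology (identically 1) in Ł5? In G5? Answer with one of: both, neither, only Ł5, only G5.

only Ł5

In Ł5: every assignment gives 1 — tautology.
In G5: at a = 1/4 the value is 1/4 — not a tautology.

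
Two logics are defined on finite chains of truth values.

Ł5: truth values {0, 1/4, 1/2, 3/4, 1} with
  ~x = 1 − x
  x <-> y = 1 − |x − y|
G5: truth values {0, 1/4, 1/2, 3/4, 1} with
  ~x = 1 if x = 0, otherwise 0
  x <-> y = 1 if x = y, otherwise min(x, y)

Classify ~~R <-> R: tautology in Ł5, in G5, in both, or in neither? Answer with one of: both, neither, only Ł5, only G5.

only Ł5

In Ł5: every assignment gives 1 — tautology.
In G5: at R = 1/4 the value is 1/4 — not a tautology.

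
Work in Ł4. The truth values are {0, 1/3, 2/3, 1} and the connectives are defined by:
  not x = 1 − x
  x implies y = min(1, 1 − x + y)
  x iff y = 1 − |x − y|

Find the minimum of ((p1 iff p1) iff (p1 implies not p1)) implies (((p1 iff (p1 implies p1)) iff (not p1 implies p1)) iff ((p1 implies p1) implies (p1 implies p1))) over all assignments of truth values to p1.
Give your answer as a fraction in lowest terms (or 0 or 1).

Take p1 = 1/3:
p1 iff p1 = 1/3 iff 1/3 = 1
not p1 = not 1/3 = 2/3
p1 implies not p1 = 1/3 implies 2/3 = 1
(p1 iff p1) iff (p1 implies not p1) = 1 iff 1 = 1
p1 implies p1 = 1/3 implies 1/3 = 1
p1 iff (p1 implies p1) = 1/3 iff 1 = 1/3
not p1 = not 1/3 = 2/3
not p1 implies p1 = 2/3 implies 1/3 = 2/3
(p1 iff (p1 implies p1)) iff (not p1 implies p1) = 1/3 iff 2/3 = 2/3
p1 implies p1 = 1/3 implies 1/3 = 1
p1 implies p1 = 1/3 implies 1/3 = 1
(p1 implies p1) implies (p1 implies p1) = 1 implies 1 = 1
((p1 iff (p1 implies p1)) iff (not p1 implies p1)) iff ((p1 implies p1) implies (p1 implies p1)) = 2/3 iff 1 = 2/3
((p1 iff p1) iff (p1 implies not p1)) implies (((p1 iff (p1 implies p1)) iff (not p1 implies p1)) iff ((p1 implies p1) implies (p1 implies p1))) = 1 implies 2/3 = 2/3
No assignment yields a value below 2/3, so this is the minimum.

2/3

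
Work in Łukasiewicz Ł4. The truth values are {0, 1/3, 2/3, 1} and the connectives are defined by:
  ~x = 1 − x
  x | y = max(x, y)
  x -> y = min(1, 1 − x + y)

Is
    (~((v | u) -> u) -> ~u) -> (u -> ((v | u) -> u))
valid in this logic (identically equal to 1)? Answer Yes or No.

u = 0, v = 0 ↦ 1
u = 0, v = 1/3 ↦ 1
u = 0, v = 2/3 ↦ 1
u = 0, v = 1 ↦ 1
u = 1/3, v = 0 ↦ 1
u = 1/3, v = 1/3 ↦ 1
u = 1/3, v = 2/3 ↦ 1
u = 1/3, v = 1 ↦ 1
u = 2/3, v = 0 ↦ 1
u = 2/3, v = 1/3 ↦ 1
u = 2/3, v = 2/3 ↦ 1
u = 2/3, v = 1 ↦ 1
u = 1, v = 0 ↦ 1
u = 1, v = 1/3 ↦ 1
u = 1, v = 2/3 ↦ 1
u = 1, v = 1 ↦ 1
Every assignment gives a value ≥ 1.

Yes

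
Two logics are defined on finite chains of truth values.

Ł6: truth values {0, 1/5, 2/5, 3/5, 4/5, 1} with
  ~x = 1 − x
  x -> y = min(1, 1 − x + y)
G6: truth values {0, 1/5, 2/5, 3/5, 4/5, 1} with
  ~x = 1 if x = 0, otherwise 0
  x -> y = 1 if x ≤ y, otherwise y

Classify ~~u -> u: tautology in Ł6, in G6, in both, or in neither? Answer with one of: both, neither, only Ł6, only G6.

In Ł6: every assignment gives 1 — tautology.
In G6: at u = 1/5 the value is 1/5 — not a tautology.

only Ł6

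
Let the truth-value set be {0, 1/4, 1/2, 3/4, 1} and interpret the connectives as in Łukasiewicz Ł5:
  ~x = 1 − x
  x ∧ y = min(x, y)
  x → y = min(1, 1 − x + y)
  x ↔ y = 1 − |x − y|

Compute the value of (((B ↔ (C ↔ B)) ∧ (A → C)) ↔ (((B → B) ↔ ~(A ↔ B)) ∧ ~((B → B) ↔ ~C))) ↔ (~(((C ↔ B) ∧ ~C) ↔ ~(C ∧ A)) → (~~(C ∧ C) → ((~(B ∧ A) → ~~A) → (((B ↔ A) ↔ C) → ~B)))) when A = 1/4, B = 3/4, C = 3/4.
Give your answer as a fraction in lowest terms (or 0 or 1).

C ↔ B = 3/4 ↔ 3/4 = 1
B ↔ (C ↔ B) = 3/4 ↔ 1 = 3/4
A → C = 1/4 → 3/4 = 1
(B ↔ (C ↔ B)) ∧ (A → C) = 3/4 ∧ 1 = 3/4
B → B = 3/4 → 3/4 = 1
A ↔ B = 1/4 ↔ 3/4 = 1/2
~(A ↔ B) = ~1/2 = 1/2
(B → B) ↔ ~(A ↔ B) = 1 ↔ 1/2 = 1/2
B → B = 3/4 → 3/4 = 1
~C = ~3/4 = 1/4
(B → B) ↔ ~C = 1 ↔ 1/4 = 1/4
~((B → B) ↔ ~C) = ~1/4 = 3/4
((B → B) ↔ ~(A ↔ B)) ∧ ~((B → B) ↔ ~C) = 1/2 ∧ 3/4 = 1/2
((B ↔ (C ↔ B)) ∧ (A → C)) ↔ (((B → B) ↔ ~(A ↔ B)) ∧ ~((B → B) ↔ ~C)) = 3/4 ↔ 1/2 = 3/4
C ↔ B = 3/4 ↔ 3/4 = 1
~C = ~3/4 = 1/4
(C ↔ B) ∧ ~C = 1 ∧ 1/4 = 1/4
C ∧ A = 3/4 ∧ 1/4 = 1/4
~(C ∧ A) = ~1/4 = 3/4
((C ↔ B) ∧ ~C) ↔ ~(C ∧ A) = 1/4 ↔ 3/4 = 1/2
~(((C ↔ B) ∧ ~C) ↔ ~(C ∧ A)) = ~1/2 = 1/2
C ∧ C = 3/4 ∧ 3/4 = 3/4
~(C ∧ C) = ~3/4 = 1/4
~~(C ∧ C) = ~1/4 = 3/4
B ∧ A = 3/4 ∧ 1/4 = 1/4
~(B ∧ A) = ~1/4 = 3/4
~A = ~1/4 = 3/4
~~A = ~3/4 = 1/4
~(B ∧ A) → ~~A = 3/4 → 1/4 = 1/2
B ↔ A = 3/4 ↔ 1/4 = 1/2
(B ↔ A) ↔ C = 1/2 ↔ 3/4 = 3/4
~B = ~3/4 = 1/4
((B ↔ A) ↔ C) → ~B = 3/4 → 1/4 = 1/2
(~(B ∧ A) → ~~A) → (((B ↔ A) ↔ C) → ~B) = 1/2 → 1/2 = 1
~~(C ∧ C) → ((~(B ∧ A) → ~~A) → (((B ↔ A) ↔ C) → ~B)) = 3/4 → 1 = 1
~(((C ↔ B) ∧ ~C) ↔ ~(C ∧ A)) → (~~(C ∧ C) → ((~(B ∧ A) → ~~A) → (((B ↔ A) ↔ C) → ~B))) = 1/2 → 1 = 1
(((B ↔ (C ↔ B)) ∧ (A → C)) ↔ (((B → B) ↔ ~(A ↔ B)) ∧ ~((B → B) ↔ ~C))) ↔ (~(((C ↔ B) ∧ ~C) ↔ ~(C ∧ A)) → (~~(C ∧ C) → ((~(B ∧ A) → ~~A) → (((B ↔ A) ↔ C) → ~B)))) = 3/4 ↔ 1 = 3/4

3/4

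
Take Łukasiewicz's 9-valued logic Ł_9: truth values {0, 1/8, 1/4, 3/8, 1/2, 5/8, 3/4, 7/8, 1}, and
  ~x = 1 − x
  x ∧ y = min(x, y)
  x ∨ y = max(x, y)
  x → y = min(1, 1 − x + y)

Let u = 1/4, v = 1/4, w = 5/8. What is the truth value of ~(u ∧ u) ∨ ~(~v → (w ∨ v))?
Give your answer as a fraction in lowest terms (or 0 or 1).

3/4

u ∧ u = 1/4 ∧ 1/4 = 1/4
~(u ∧ u) = ~1/4 = 3/4
~v = ~1/4 = 3/4
w ∨ v = 5/8 ∨ 1/4 = 5/8
~v → (w ∨ v) = 3/4 → 5/8 = 7/8
~(~v → (w ∨ v)) = ~7/8 = 1/8
~(u ∧ u) ∨ ~(~v → (w ∨ v)) = 3/4 ∨ 1/8 = 3/4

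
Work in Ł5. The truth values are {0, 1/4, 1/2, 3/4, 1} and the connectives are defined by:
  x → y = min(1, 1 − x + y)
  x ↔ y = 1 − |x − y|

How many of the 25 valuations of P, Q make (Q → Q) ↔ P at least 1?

5

value 1: 5 assignments (counts)
value 3/4: 5 assignments
value 1/2: 5 assignments
value 1/4: 5 assignments
value 0: 5 assignments
So 5 of the 25 assignments meet the threshold.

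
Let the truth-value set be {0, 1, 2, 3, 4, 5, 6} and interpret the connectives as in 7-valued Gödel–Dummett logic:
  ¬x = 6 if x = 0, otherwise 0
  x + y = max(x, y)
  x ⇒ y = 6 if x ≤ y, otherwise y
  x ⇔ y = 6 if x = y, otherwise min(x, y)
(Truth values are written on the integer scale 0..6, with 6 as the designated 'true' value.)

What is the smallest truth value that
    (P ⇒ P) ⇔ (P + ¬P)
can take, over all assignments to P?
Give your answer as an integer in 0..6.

1

Take P = 1:
P ⇒ P = 1 ⇒ 1 = 6
¬P = ¬1 = 0
P + ¬P = 1 + 0 = 1
(P ⇒ P) ⇔ (P + ¬P) = 6 ⇔ 1 = 1
No assignment yields a value below 1, so this is the minimum.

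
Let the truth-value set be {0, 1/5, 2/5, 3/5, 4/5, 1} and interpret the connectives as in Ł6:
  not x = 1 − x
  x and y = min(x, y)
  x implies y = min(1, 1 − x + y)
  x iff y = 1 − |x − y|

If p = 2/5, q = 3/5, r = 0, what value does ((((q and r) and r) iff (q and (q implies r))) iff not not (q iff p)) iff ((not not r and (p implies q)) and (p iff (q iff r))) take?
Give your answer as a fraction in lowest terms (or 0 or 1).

q and r = 3/5 and 0 = 0
(q and r) and r = 0 and 0 = 0
q implies r = 3/5 implies 0 = 2/5
q and (q implies r) = 3/5 and 2/5 = 2/5
((q and r) and r) iff (q and (q implies r)) = 0 iff 2/5 = 3/5
q iff p = 3/5 iff 2/5 = 4/5
not (q iff p) = not 4/5 = 1/5
not not (q iff p) = not 1/5 = 4/5
(((q and r) and r) iff (q and (q implies r))) iff not not (q iff p) = 3/5 iff 4/5 = 4/5
not r = not 0 = 1
not not r = not 1 = 0
p implies q = 2/5 implies 3/5 = 1
not not r and (p implies q) = 0 and 1 = 0
q iff r = 3/5 iff 0 = 2/5
p iff (q iff r) = 2/5 iff 2/5 = 1
(not not r and (p implies q)) and (p iff (q iff r)) = 0 and 1 = 0
((((q and r) and r) iff (q and (q implies r))) iff not not (q iff p)) iff ((not not r and (p implies q)) and (p iff (q iff r))) = 4/5 iff 0 = 1/5

1/5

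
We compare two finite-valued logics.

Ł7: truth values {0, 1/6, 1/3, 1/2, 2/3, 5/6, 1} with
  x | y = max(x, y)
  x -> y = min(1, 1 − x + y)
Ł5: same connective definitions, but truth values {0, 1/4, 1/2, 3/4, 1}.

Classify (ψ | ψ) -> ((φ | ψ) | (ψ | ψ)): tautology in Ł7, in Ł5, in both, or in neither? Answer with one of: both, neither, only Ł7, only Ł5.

In Ł7: every assignment gives 1 — tautology.
In Ł5: every assignment gives 1 — tautology.

both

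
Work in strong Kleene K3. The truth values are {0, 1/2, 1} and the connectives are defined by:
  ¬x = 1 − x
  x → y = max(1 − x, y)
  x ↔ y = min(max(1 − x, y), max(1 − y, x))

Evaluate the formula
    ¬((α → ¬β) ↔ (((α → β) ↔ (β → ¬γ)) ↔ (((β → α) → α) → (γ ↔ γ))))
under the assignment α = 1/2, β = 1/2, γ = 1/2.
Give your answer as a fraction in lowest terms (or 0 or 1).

¬β = ¬1/2 = 1/2
α → ¬β = 1/2 → 1/2 = 1/2
α → β = 1/2 → 1/2 = 1/2
¬γ = ¬1/2 = 1/2
β → ¬γ = 1/2 → 1/2 = 1/2
(α → β) ↔ (β → ¬γ) = 1/2 ↔ 1/2 = 1/2
β → α = 1/2 → 1/2 = 1/2
(β → α) → α = 1/2 → 1/2 = 1/2
γ ↔ γ = 1/2 ↔ 1/2 = 1/2
((β → α) → α) → (γ ↔ γ) = 1/2 → 1/2 = 1/2
((α → β) ↔ (β → ¬γ)) ↔ (((β → α) → α) → (γ ↔ γ)) = 1/2 ↔ 1/2 = 1/2
(α → ¬β) ↔ (((α → β) ↔ (β → ¬γ)) ↔ (((β → α) → α) → (γ ↔ γ))) = 1/2 ↔ 1/2 = 1/2
¬((α → ¬β) ↔ (((α → β) ↔ (β → ¬γ)) ↔ (((β → α) → α) → (γ ↔ γ)))) = ¬1/2 = 1/2

1/2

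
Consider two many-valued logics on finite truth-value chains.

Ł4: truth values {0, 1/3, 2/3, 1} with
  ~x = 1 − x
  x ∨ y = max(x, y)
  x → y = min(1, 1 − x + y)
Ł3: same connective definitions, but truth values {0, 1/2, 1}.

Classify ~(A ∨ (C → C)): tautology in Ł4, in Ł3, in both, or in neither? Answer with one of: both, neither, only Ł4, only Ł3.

neither

In Ł4: at A = 0, C = 0 the value is 0 — not a tautology.
In Ł3: at A = 0, C = 0 the value is 0 — not a tautology.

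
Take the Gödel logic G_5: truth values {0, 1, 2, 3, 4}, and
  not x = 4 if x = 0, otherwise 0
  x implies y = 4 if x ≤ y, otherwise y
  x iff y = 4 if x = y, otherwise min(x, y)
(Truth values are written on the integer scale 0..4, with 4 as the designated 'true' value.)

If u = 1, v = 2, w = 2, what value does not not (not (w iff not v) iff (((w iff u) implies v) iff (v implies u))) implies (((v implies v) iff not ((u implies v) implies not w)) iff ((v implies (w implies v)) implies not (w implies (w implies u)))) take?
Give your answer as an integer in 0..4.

0

not v = not 2 = 0
w iff not v = 2 iff 0 = 0
not (w iff not v) = not 0 = 4
w iff u = 2 iff 1 = 1
(w iff u) implies v = 1 implies 2 = 4
v implies u = 2 implies 1 = 1
((w iff u) implies v) iff (v implies u) = 4 iff 1 = 1
not (w iff not v) iff (((w iff u) implies v) iff (v implies u)) = 4 iff 1 = 1
not (not (w iff not v) iff (((w iff u) implies v) iff (v implies u))) = not 1 = 0
not not (not (w iff not v) iff (((w iff u) implies v) iff (v implies u))) = not 0 = 4
v implies v = 2 implies 2 = 4
u implies v = 1 implies 2 = 4
not w = not 2 = 0
(u implies v) implies not w = 4 implies 0 = 0
not ((u implies v) implies not w) = not 0 = 4
(v implies v) iff not ((u implies v) implies not w) = 4 iff 4 = 4
w implies v = 2 implies 2 = 4
v implies (w implies v) = 2 implies 4 = 4
w implies u = 2 implies 1 = 1
w implies (w implies u) = 2 implies 1 = 1
not (w implies (w implies u)) = not 1 = 0
(v implies (w implies v)) implies not (w implies (w implies u)) = 4 implies 0 = 0
((v implies v) iff not ((u implies v) implies not w)) iff ((v implies (w implies v)) implies not (w implies (w implies u))) = 4 iff 0 = 0
not not (not (w iff not v) iff (((w iff u) implies v) iff (v implies u))) implies (((v implies v) iff not ((u implies v) implies not w)) iff ((v implies (w implies v)) implies not (w implies (w implies u)))) = 4 implies 0 = 0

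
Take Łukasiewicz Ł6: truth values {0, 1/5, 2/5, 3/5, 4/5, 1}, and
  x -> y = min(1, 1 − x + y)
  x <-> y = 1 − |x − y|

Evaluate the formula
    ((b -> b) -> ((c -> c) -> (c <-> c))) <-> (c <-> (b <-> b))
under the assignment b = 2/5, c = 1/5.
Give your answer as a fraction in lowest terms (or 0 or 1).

b -> b = 2/5 -> 2/5 = 1
c -> c = 1/5 -> 1/5 = 1
c <-> c = 1/5 <-> 1/5 = 1
(c -> c) -> (c <-> c) = 1 -> 1 = 1
(b -> b) -> ((c -> c) -> (c <-> c)) = 1 -> 1 = 1
b <-> b = 2/5 <-> 2/5 = 1
c <-> (b <-> b) = 1/5 <-> 1 = 1/5
((b -> b) -> ((c -> c) -> (c <-> c))) <-> (c <-> (b <-> b)) = 1 <-> 1/5 = 1/5

1/5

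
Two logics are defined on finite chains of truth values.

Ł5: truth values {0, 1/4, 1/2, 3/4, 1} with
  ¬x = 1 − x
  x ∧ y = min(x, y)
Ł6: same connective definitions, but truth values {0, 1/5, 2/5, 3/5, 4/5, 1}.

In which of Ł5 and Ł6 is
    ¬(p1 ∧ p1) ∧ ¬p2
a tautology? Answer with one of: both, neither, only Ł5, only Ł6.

In Ł5: at p1 = 0, p2 = 1/4 the value is 3/4 — not a tautology.
In Ł6: at p1 = 0, p2 = 1/5 the value is 4/5 — not a tautology.

neither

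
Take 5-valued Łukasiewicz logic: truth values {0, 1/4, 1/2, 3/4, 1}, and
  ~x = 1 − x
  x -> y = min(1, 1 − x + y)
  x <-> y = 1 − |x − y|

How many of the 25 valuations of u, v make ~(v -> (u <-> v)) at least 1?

1

value 1: 1 assignment (counts)
value 3/4: 1 assignment
value 1/2: 2 assignments
value 1/4: 2 assignments
value 0: 19 assignments
So 1 of the 25 assignments meets the threshold.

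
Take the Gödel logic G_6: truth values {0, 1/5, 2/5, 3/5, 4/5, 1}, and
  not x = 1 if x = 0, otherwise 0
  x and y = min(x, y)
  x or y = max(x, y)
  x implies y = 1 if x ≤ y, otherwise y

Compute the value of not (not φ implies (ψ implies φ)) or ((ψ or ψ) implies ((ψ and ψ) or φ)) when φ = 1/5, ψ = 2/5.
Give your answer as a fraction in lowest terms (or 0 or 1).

1

not φ = not 1/5 = 0
ψ implies φ = 2/5 implies 1/5 = 1/5
not φ implies (ψ implies φ) = 0 implies 1/5 = 1
not (not φ implies (ψ implies φ)) = not 1 = 0
ψ or ψ = 2/5 or 2/5 = 2/5
ψ and ψ = 2/5 and 2/5 = 2/5
(ψ and ψ) or φ = 2/5 or 1/5 = 2/5
(ψ or ψ) implies ((ψ and ψ) or φ) = 2/5 implies 2/5 = 1
not (not φ implies (ψ implies φ)) or ((ψ or ψ) implies ((ψ and ψ) or φ)) = 0 or 1 = 1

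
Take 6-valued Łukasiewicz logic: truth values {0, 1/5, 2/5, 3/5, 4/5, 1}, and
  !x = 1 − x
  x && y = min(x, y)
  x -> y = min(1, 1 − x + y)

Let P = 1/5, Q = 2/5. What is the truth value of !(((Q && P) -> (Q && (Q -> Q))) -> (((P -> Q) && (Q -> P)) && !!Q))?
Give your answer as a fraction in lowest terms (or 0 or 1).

Q && P = 2/5 && 1/5 = 1/5
Q -> Q = 2/5 -> 2/5 = 1
Q && (Q -> Q) = 2/5 && 1 = 2/5
(Q && P) -> (Q && (Q -> Q)) = 1/5 -> 2/5 = 1
P -> Q = 1/5 -> 2/5 = 1
Q -> P = 2/5 -> 1/5 = 4/5
(P -> Q) && (Q -> P) = 1 && 4/5 = 4/5
!Q = !2/5 = 3/5
!!Q = !3/5 = 2/5
((P -> Q) && (Q -> P)) && !!Q = 4/5 && 2/5 = 2/5
((Q && P) -> (Q && (Q -> Q))) -> (((P -> Q) && (Q -> P)) && !!Q) = 1 -> 2/5 = 2/5
!(((Q && P) -> (Q && (Q -> Q))) -> (((P -> Q) && (Q -> P)) && !!Q)) = !2/5 = 3/5

3/5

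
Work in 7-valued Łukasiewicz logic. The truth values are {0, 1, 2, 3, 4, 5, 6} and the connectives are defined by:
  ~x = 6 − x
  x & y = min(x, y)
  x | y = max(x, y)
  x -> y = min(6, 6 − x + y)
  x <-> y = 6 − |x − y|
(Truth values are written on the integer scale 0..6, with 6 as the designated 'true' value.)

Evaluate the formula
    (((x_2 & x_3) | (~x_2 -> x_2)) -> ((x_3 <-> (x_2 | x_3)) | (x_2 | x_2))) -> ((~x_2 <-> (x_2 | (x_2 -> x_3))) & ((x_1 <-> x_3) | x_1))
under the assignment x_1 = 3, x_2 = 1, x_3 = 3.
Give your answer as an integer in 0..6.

5

x_2 & x_3 = 1 & 3 = 1
~x_2 = ~1 = 5
~x_2 -> x_2 = 5 -> 1 = 2
(x_2 & x_3) | (~x_2 -> x_2) = 1 | 2 = 2
x_2 | x_3 = 1 | 3 = 3
x_3 <-> (x_2 | x_3) = 3 <-> 3 = 6
x_2 | x_2 = 1 | 1 = 1
(x_3 <-> (x_2 | x_3)) | (x_2 | x_2) = 6 | 1 = 6
((x_2 & x_3) | (~x_2 -> x_2)) -> ((x_3 <-> (x_2 | x_3)) | (x_2 | x_2)) = 2 -> 6 = 6
~x_2 = ~1 = 5
x_2 -> x_3 = 1 -> 3 = 6
x_2 | (x_2 -> x_3) = 1 | 6 = 6
~x_2 <-> (x_2 | (x_2 -> x_3)) = 5 <-> 6 = 5
x_1 <-> x_3 = 3 <-> 3 = 6
(x_1 <-> x_3) | x_1 = 6 | 3 = 6
(~x_2 <-> (x_2 | (x_2 -> x_3))) & ((x_1 <-> x_3) | x_1) = 5 & 6 = 5
(((x_2 & x_3) | (~x_2 -> x_2)) -> ((x_3 <-> (x_2 | x_3)) | (x_2 | x_2))) -> ((~x_2 <-> (x_2 | (x_2 -> x_3))) & ((x_1 <-> x_3) | x_1)) = 6 -> 5 = 5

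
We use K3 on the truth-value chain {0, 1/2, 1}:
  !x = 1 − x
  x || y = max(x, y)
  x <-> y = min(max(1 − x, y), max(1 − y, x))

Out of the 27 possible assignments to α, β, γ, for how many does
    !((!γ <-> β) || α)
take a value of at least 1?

2

value 1: 2 assignments (counts)
value 1/2: 12 assignments
value 0: 13 assignments
So 2 of the 27 assignments meet the threshold.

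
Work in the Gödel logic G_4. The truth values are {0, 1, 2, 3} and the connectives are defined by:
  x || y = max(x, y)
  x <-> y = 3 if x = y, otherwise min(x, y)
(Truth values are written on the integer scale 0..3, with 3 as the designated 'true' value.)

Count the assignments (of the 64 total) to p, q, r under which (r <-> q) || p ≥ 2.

44

value 3: 28 assignments (counts)
value 2: 16 assignments (counts)
value 1: 14 assignments
value 0: 6 assignments
So 44 of the 64 assignments meet the threshold.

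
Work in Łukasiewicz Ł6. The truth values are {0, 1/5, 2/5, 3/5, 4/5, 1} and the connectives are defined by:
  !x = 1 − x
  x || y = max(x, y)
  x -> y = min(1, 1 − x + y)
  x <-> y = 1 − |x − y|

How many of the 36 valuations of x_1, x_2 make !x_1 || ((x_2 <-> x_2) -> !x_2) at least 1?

11

value 1: 11 assignments (counts)
value 4/5: 9 assignments
value 3/5: 7 assignments
value 2/5: 5 assignments
value 1/5: 3 assignments
value 0: 1 assignment
So 11 of the 36 assignments meet the threshold.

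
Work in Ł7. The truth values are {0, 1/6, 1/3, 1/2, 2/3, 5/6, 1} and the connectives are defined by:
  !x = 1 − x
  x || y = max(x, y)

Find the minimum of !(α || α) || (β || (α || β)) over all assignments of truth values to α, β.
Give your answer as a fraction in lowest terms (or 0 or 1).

Take α = 1/2, β = 0:
α || α = 1/2 || 1/2 = 1/2
!(α || α) = !1/2 = 1/2
α || β = 1/2 || 0 = 1/2
β || (α || β) = 0 || 1/2 = 1/2
!(α || α) || (β || (α || β)) = 1/2 || 1/2 = 1/2
No assignment yields a value below 1/2, so this is the minimum.

1/2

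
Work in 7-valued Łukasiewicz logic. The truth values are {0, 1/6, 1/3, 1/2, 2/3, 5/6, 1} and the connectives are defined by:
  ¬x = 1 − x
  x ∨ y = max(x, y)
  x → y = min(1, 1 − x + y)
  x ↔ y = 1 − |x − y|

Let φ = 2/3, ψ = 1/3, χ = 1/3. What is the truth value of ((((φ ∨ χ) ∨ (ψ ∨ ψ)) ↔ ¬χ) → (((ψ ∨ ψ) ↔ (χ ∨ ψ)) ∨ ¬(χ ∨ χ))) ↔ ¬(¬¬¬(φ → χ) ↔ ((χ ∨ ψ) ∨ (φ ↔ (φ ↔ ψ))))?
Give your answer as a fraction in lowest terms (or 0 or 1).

2/3

φ ∨ χ = 2/3 ∨ 1/3 = 2/3
ψ ∨ ψ = 1/3 ∨ 1/3 = 1/3
(φ ∨ χ) ∨ (ψ ∨ ψ) = 2/3 ∨ 1/3 = 2/3
¬χ = ¬1/3 = 2/3
((φ ∨ χ) ∨ (ψ ∨ ψ)) ↔ ¬χ = 2/3 ↔ 2/3 = 1
ψ ∨ ψ = 1/3 ∨ 1/3 = 1/3
χ ∨ ψ = 1/3 ∨ 1/3 = 1/3
(ψ ∨ ψ) ↔ (χ ∨ ψ) = 1/3 ↔ 1/3 = 1
χ ∨ χ = 1/3 ∨ 1/3 = 1/3
¬(χ ∨ χ) = ¬1/3 = 2/3
((ψ ∨ ψ) ↔ (χ ∨ ψ)) ∨ ¬(χ ∨ χ) = 1 ∨ 2/3 = 1
(((φ ∨ χ) ∨ (ψ ∨ ψ)) ↔ ¬χ) → (((ψ ∨ ψ) ↔ (χ ∨ ψ)) ∨ ¬(χ ∨ χ)) = 1 → 1 = 1
φ → χ = 2/3 → 1/3 = 2/3
¬(φ → χ) = ¬2/3 = 1/3
¬¬(φ → χ) = ¬1/3 = 2/3
¬¬¬(φ → χ) = ¬2/3 = 1/3
χ ∨ ψ = 1/3 ∨ 1/3 = 1/3
φ ↔ ψ = 2/3 ↔ 1/3 = 2/3
φ ↔ (φ ↔ ψ) = 2/3 ↔ 2/3 = 1
(χ ∨ ψ) ∨ (φ ↔ (φ ↔ ψ)) = 1/3 ∨ 1 = 1
¬¬¬(φ → χ) ↔ ((χ ∨ ψ) ∨ (φ ↔ (φ ↔ ψ))) = 1/3 ↔ 1 = 1/3
¬(¬¬¬(φ → χ) ↔ ((χ ∨ ψ) ∨ (φ ↔ (φ ↔ ψ)))) = ¬1/3 = 2/3
((((φ ∨ χ) ∨ (ψ ∨ ψ)) ↔ ¬χ) → (((ψ ∨ ψ) ↔ (χ ∨ ψ)) ∨ ¬(χ ∨ χ))) ↔ ¬(¬¬¬(φ → χ) ↔ ((χ ∨ ψ) ∨ (φ ↔ (φ ↔ ψ)))) = 1 ↔ 2/3 = 2/3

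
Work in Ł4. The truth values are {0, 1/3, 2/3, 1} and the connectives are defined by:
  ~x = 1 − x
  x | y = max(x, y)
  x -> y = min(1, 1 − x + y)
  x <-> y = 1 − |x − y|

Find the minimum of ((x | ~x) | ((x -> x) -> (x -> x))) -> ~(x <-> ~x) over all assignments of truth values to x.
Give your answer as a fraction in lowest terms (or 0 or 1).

Take x = 1/3:
~x = ~1/3 = 2/3
x | ~x = 1/3 | 2/3 = 2/3
x -> x = 1/3 -> 1/3 = 1
x -> x = 1/3 -> 1/3 = 1
(x -> x) -> (x -> x) = 1 -> 1 = 1
(x | ~x) | ((x -> x) -> (x -> x)) = 2/3 | 1 = 1
~x = ~1/3 = 2/3
x <-> ~x = 1/3 <-> 2/3 = 2/3
~(x <-> ~x) = ~2/3 = 1/3
((x | ~x) | ((x -> x) -> (x -> x))) -> ~(x <-> ~x) = 1 -> 1/3 = 1/3
No assignment yields a value below 1/3, so this is the minimum.

1/3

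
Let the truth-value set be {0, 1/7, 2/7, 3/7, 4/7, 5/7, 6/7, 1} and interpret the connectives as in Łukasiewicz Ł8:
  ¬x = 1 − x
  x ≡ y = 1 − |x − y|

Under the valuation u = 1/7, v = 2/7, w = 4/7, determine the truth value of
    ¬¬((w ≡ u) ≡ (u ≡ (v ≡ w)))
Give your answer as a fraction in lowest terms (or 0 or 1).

6/7

w ≡ u = 4/7 ≡ 1/7 = 4/7
v ≡ w = 2/7 ≡ 4/7 = 5/7
u ≡ (v ≡ w) = 1/7 ≡ 5/7 = 3/7
(w ≡ u) ≡ (u ≡ (v ≡ w)) = 4/7 ≡ 3/7 = 6/7
¬((w ≡ u) ≡ (u ≡ (v ≡ w))) = ¬6/7 = 1/7
¬¬((w ≡ u) ≡ (u ≡ (v ≡ w))) = ¬1/7 = 6/7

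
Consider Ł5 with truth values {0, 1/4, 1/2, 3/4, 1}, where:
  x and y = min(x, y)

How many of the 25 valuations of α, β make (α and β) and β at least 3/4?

4

value 1: 1 assignment (counts)
value 3/4: 3 assignments (counts)
value 1/2: 5 assignments
value 1/4: 7 assignments
value 0: 9 assignments
So 4 of the 25 assignments meet the threshold.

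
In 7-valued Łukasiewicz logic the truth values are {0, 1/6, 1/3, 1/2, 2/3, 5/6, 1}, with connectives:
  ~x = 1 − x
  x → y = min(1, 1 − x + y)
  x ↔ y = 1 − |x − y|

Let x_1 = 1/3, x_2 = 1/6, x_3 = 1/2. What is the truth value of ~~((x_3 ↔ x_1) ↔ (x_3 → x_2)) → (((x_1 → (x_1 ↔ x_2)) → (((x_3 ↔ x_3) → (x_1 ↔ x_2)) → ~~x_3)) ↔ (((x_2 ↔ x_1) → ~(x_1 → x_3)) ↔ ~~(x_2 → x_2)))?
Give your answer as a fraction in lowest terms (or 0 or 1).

x_3 ↔ x_1 = 1/2 ↔ 1/3 = 5/6
x_3 → x_2 = 1/2 → 1/6 = 2/3
(x_3 ↔ x_1) ↔ (x_3 → x_2) = 5/6 ↔ 2/3 = 5/6
~((x_3 ↔ x_1) ↔ (x_3 → x_2)) = ~5/6 = 1/6
~~((x_3 ↔ x_1) ↔ (x_3 → x_2)) = ~1/6 = 5/6
x_1 ↔ x_2 = 1/3 ↔ 1/6 = 5/6
x_1 → (x_1 ↔ x_2) = 1/3 → 5/6 = 1
x_3 ↔ x_3 = 1/2 ↔ 1/2 = 1
x_1 ↔ x_2 = 1/3 ↔ 1/6 = 5/6
(x_3 ↔ x_3) → (x_1 ↔ x_2) = 1 → 5/6 = 5/6
~x_3 = ~1/2 = 1/2
~~x_3 = ~1/2 = 1/2
((x_3 ↔ x_3) → (x_1 ↔ x_2)) → ~~x_3 = 5/6 → 1/2 = 2/3
(x_1 → (x_1 ↔ x_2)) → (((x_3 ↔ x_3) → (x_1 ↔ x_2)) → ~~x_3) = 1 → 2/3 = 2/3
x_2 ↔ x_1 = 1/6 ↔ 1/3 = 5/6
x_1 → x_3 = 1/3 → 1/2 = 1
~(x_1 → x_3) = ~1 = 0
(x_2 ↔ x_1) → ~(x_1 → x_3) = 5/6 → 0 = 1/6
x_2 → x_2 = 1/6 → 1/6 = 1
~(x_2 → x_2) = ~1 = 0
~~(x_2 → x_2) = ~0 = 1
((x_2 ↔ x_1) → ~(x_1 → x_3)) ↔ ~~(x_2 → x_2) = 1/6 ↔ 1 = 1/6
((x_1 → (x_1 ↔ x_2)) → (((x_3 ↔ x_3) → (x_1 ↔ x_2)) → ~~x_3)) ↔ (((x_2 ↔ x_1) → ~(x_1 → x_3)) ↔ ~~(x_2 → x_2)) = 2/3 ↔ 1/6 = 1/2
~~((x_3 ↔ x_1) ↔ (x_3 → x_2)) → (((x_1 → (x_1 ↔ x_2)) → (((x_3 ↔ x_3) → (x_1 ↔ x_2)) → ~~x_3)) ↔ (((x_2 ↔ x_1) → ~(x_1 → x_3)) ↔ ~~(x_2 → x_2))) = 5/6 → 1/2 = 2/3

2/3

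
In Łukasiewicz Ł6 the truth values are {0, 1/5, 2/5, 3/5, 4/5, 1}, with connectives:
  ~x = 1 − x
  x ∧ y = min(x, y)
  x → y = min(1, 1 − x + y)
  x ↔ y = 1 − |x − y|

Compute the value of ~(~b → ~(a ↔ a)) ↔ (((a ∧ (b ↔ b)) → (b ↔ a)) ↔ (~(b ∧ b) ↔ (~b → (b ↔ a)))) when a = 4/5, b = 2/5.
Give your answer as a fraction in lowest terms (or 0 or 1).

~b = ~2/5 = 3/5
a ↔ a = 4/5 ↔ 4/5 = 1
~(a ↔ a) = ~1 = 0
~b → ~(a ↔ a) = 3/5 → 0 = 2/5
~(~b → ~(a ↔ a)) = ~2/5 = 3/5
b ↔ b = 2/5 ↔ 2/5 = 1
a ∧ (b ↔ b) = 4/5 ∧ 1 = 4/5
b ↔ a = 2/5 ↔ 4/5 = 3/5
(a ∧ (b ↔ b)) → (b ↔ a) = 4/5 → 3/5 = 4/5
b ∧ b = 2/5 ∧ 2/5 = 2/5
~(b ∧ b) = ~2/5 = 3/5
~b = ~2/5 = 3/5
b ↔ a = 2/5 ↔ 4/5 = 3/5
~b → (b ↔ a) = 3/5 → 3/5 = 1
~(b ∧ b) ↔ (~b → (b ↔ a)) = 3/5 ↔ 1 = 3/5
((a ∧ (b ↔ b)) → (b ↔ a)) ↔ (~(b ∧ b) ↔ (~b → (b ↔ a))) = 4/5 ↔ 3/5 = 4/5
~(~b → ~(a ↔ a)) ↔ (((a ∧ (b ↔ b)) → (b ↔ a)) ↔ (~(b ∧ b) ↔ (~b → (b ↔ a)))) = 3/5 ↔ 4/5 = 4/5

4/5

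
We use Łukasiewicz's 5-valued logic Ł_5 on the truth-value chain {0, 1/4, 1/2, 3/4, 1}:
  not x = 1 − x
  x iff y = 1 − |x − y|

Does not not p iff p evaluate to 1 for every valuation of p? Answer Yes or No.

Yes

p = 0 ↦ 1
p = 1/4 ↦ 1
p = 1/2 ↦ 1
p = 3/4 ↦ 1
p = 1 ↦ 1
Every assignment gives a value ≥ 1.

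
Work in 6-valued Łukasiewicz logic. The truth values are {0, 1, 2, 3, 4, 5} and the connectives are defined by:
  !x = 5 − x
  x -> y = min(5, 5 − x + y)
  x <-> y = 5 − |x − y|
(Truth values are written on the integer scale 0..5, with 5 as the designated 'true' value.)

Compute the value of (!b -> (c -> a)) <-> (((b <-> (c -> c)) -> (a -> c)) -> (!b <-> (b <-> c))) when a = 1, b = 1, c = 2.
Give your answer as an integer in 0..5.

5

!b = !1 = 4
c -> a = 2 -> 1 = 4
!b -> (c -> a) = 4 -> 4 = 5
c -> c = 2 -> 2 = 5
b <-> (c -> c) = 1 <-> 5 = 1
a -> c = 1 -> 2 = 5
(b <-> (c -> c)) -> (a -> c) = 1 -> 5 = 5
!b = !1 = 4
b <-> c = 1 <-> 2 = 4
!b <-> (b <-> c) = 4 <-> 4 = 5
((b <-> (c -> c)) -> (a -> c)) -> (!b <-> (b <-> c)) = 5 -> 5 = 5
(!b -> (c -> a)) <-> (((b <-> (c -> c)) -> (a -> c)) -> (!b <-> (b <-> c))) = 5 <-> 5 = 5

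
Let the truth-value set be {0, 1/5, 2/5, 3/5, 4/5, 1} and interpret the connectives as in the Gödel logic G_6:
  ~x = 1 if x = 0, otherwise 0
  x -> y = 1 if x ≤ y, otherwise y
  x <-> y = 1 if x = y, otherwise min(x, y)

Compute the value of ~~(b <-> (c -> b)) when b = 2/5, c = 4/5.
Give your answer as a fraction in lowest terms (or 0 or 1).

c -> b = 4/5 -> 2/5 = 2/5
b <-> (c -> b) = 2/5 <-> 2/5 = 1
~(b <-> (c -> b)) = ~1 = 0
~~(b <-> (c -> b)) = ~0 = 1

1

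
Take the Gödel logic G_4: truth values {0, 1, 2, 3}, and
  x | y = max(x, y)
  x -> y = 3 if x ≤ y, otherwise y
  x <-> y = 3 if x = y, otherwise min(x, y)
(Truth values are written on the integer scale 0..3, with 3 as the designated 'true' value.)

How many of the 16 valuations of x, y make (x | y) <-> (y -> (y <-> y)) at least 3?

x = 0, y = 0 ↦ 0  <
x = 0, y = 1 ↦ 1  <
x = 0, y = 2 ↦ 2  <
x = 0, y = 3 ↦ 3  ≥
x = 1, y = 0 ↦ 1  <
x = 1, y = 1 ↦ 1  <
x = 1, y = 2 ↦ 2  <
x = 1, y = 3 ↦ 3  ≥
x = 2, y = 0 ↦ 2  <
x = 2, y = 1 ↦ 2  <
x = 2, y = 2 ↦ 2  <
x = 2, y = 3 ↦ 3  ≥
x = 3, y = 0 ↦ 3  ≥
x = 3, y = 1 ↦ 3  ≥
x = 3, y = 2 ↦ 3  ≥
x = 3, y = 3 ↦ 3  ≥
So 7 of the 16 assignments meet the threshold.

7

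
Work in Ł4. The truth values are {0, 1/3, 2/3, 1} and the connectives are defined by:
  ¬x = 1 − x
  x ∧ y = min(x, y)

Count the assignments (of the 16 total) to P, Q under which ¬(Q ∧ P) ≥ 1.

P = 0, Q = 0 ↦ 1  ≥
P = 0, Q = 1/3 ↦ 1  ≥
P = 0, Q = 2/3 ↦ 1  ≥
P = 0, Q = 1 ↦ 1  ≥
P = 1/3, Q = 0 ↦ 1  ≥
P = 1/3, Q = 1/3 ↦ 2/3  <
P = 1/3, Q = 2/3 ↦ 2/3  <
P = 1/3, Q = 1 ↦ 2/3  <
P = 2/3, Q = 0 ↦ 1  ≥
P = 2/3, Q = 1/3 ↦ 2/3  <
P = 2/3, Q = 2/3 ↦ 1/3  <
P = 2/3, Q = 1 ↦ 1/3  <
P = 1, Q = 0 ↦ 1  ≥
P = 1, Q = 1/3 ↦ 2/3  <
P = 1, Q = 2/3 ↦ 1/3  <
P = 1, Q = 1 ↦ 0  <
So 7 of the 16 assignments meet the threshold.

7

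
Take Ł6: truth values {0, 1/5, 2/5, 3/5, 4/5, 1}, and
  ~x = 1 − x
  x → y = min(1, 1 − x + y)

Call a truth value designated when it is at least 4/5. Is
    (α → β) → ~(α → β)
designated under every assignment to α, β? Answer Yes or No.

Counterexample: take α = 0, β = 0.
α → β = 0 → 0 = 1
α → β = 0 → 0 = 1
~(α → β) = ~1 = 0
(α → β) → ~(α → β) = 1 → 0 = 0
This gives 0, which is below 4/5.

No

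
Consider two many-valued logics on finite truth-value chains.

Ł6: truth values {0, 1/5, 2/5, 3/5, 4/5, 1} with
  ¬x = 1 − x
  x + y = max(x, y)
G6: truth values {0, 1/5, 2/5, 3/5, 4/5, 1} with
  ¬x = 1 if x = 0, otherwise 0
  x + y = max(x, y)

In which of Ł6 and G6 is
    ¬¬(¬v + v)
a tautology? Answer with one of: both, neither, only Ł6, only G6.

only G6

In Ł6: at v = 1/5 the value is 4/5 — not a tautology.
In G6: every assignment gives 1 — tautology.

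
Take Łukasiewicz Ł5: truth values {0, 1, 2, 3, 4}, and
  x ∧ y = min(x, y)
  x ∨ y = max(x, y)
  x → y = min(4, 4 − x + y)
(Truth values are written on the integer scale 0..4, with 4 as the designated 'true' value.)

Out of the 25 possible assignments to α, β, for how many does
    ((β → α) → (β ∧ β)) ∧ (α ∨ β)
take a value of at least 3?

10

value 4: 5 assignments (counts)
value 3: 5 assignments (counts)
value 2: 5 assignments
value 1: 5 assignments
value 0: 5 assignments
So 10 of the 25 assignments meet the threshold.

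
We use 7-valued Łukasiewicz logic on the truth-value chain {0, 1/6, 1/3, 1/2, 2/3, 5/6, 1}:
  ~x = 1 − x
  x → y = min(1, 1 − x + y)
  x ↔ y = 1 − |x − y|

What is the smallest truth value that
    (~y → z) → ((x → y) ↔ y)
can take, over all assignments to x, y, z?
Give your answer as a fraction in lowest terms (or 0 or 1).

0

Take x = 0, y = 0, z = 1:
~y = ~0 = 1
~y → z = 1 → 1 = 1
x → y = 0 → 0 = 1
(x → y) ↔ y = 1 ↔ 0 = 0
(~y → z) → ((x → y) ↔ y) = 1 → 0 = 0
No assignment yields a value below 0, so this is the minimum.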